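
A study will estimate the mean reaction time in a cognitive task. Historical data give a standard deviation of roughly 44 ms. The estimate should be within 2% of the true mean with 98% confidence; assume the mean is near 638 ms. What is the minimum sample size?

For a mean, the margin of error is E = z·σ/√n, so n = (zσ/E)².
At 98% confidence, z = 2.326.
E = 2% of 638 = 12.76 ms.
n = (2.326 × 44 / 12.76)² = 64.33
Round up: n = 65.

65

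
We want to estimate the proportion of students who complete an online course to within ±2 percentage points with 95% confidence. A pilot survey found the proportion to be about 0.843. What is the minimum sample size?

n = 1272

For a proportion with margin E = 0.02 at 95% confidence, z = 1.960.
n = p̂(1−p̂)(z/E)² = 0.843 × 0.157 × (1.960/0.02)² = 1271.10
Round up: n = 1272.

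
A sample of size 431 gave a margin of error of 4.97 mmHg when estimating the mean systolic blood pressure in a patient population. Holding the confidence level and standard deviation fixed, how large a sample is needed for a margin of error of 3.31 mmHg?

Margin of error scales as 1/√n, so n₂ = n₁·(E₁/E₂)².
n₂ = 431 × (4.97/3.31)² = 431 × 2.255 = 971.90
Round up: n₂ = 972.

972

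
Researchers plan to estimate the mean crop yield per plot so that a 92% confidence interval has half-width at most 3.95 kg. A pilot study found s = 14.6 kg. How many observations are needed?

For a mean, the margin of error is E = z·σ/√n, so n = (zσ/E)².
At 92% confidence, z = 1.751.
n = (1.751 × 14.6 / 3.95)² = 41.89
Round up: n = 42.

42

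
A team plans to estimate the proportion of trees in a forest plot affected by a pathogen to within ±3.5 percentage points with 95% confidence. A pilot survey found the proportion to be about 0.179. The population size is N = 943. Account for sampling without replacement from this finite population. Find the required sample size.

For a proportion with margin E = 0.035 at 95% confidence, z = 1.960.
n = p̂(1−p̂)(z/E)² = 0.179 × 0.821 × (1.960/0.035)² = 460.86 — call this n₀.
Finite-population correction with N = 943: n = n₀ / (1 + (n₀−1)/N) = 460.86 / 1.488 = 309.72
Round up: n = 310.

310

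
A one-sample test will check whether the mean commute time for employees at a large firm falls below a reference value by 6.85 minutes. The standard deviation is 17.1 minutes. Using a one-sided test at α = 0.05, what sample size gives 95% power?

68

For a one-sample z-test, n = ((z_α + z_β)·σ/δ)².
z_α = 1.645 (one-sided α = 0.05); z_β = 1.645 (power 95% → β = 0.05).
n = (3.290 × 17.1 / 6.85)² = 67.45
Round up: n = 68.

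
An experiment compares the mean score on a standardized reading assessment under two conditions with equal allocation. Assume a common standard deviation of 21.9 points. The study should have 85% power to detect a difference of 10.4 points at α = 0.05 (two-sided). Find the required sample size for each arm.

For two equal groups, n per group = 2·((z_{α/2} + z_β)·σ/δ)².
z_{α/2} = 1.960; z_β = 1.036 (power 85%).
n = 2 × (2.996 × 21.9 / 10.4)² = 2 × 39.80 = 79.60
Round up: n = 80 per group.

80 per group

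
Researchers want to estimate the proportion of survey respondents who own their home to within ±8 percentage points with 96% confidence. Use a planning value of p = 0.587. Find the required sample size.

160

For a proportion with margin E = 0.08 at 96% confidence, z = 2.054.
n = p̂(1−p̂)(z/E)² = 0.587 × 0.413 × (2.054/0.08)² = 159.81
Round up: n = 160.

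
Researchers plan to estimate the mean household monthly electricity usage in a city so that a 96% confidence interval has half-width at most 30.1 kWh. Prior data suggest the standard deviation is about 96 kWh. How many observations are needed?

43

For a mean, the margin of error is E = z·σ/√n, so n = (zσ/E)².
At 96% confidence, z = 2.054.
n = (2.054 × 96 / 30.1)² = 42.92
Round up: n = 43.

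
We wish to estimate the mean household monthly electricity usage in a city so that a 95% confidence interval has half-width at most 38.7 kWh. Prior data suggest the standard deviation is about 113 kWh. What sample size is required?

33

For a mean, the margin of error is E = z·σ/√n, so n = (zσ/E)².
At 95% confidence, z = 1.960.
n = (1.960 × 113 / 38.7)² = 32.75
Round up: n = 33.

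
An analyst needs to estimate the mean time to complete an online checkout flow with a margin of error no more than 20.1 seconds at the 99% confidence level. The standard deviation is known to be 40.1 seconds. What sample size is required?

For a mean, the margin of error is E = z·σ/√n, so n = (zσ/E)².
At 99% confidence, z = 2.576.
n = (2.576 × 40.1 / 20.1)² = 26.41
Round up: n = 27.

27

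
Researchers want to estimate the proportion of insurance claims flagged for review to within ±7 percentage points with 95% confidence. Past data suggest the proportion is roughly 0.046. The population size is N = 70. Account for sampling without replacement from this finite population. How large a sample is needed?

For a proportion with margin E = 0.07 at 95% confidence, z = 1.960.
n = p̂(1−p̂)(z/E)² = 0.046 × 0.954 × (1.960/0.07)² = 34.41 — call this n₀.
Finite-population correction with N = 70: n = n₀ / (1 + (n₀−1)/N) = 34.41 / 1.477 = 23.30
Round up: n = 24.

24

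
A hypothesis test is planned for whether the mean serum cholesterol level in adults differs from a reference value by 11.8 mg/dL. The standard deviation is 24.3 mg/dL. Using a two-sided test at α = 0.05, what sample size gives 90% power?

For a one-sample z-test, n = ((z_{α/2} + z_β)·σ/δ)².
z_{α/2} = 1.960 (two-sided α = 0.05); z_β = 1.282 (power 90% → β = 0.1).
n = (3.242 × 24.3 / 11.8)² = 44.57
Round up: n = 45.

n = 45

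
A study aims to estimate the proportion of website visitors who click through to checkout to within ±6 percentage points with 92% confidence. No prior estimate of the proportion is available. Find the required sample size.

For a proportion with margin E = 0.06 at 92% confidence, z = 1.751.
With no prior estimate, use p = 0.5, which maximizes p(1−p) at 0.25.
n = 0.25 × (z/E)² = 0.25 × (1.751/0.06)² = 212.92
Round up: n = 213.

213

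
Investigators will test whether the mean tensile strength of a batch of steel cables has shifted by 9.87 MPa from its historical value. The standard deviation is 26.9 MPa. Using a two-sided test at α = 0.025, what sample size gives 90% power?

n = 93

For a one-sample z-test, n = ((z_{α/2} + z_β)·σ/δ)².
z_{α/2} = 2.241 (two-sided α = 0.025); z_β = 1.282 (power 90% → β = 0.1).
n = (3.523 × 26.9 / 9.87)² = 92.19
Round up: n = 93.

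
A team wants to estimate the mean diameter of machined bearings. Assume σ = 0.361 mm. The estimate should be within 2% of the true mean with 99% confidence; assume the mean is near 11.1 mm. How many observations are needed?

For a mean, the margin of error is E = z·σ/√n, so n = (zσ/E)².
At 99% confidence, z = 2.576.
E = 2% of 11.1 = 0.222 mm.
n = (2.576 × 0.361 / 0.222)² = 17.55
Round up: n = 18.

18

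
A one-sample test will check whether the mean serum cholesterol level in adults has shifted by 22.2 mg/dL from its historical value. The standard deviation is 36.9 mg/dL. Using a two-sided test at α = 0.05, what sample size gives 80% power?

22

For a one-sample z-test, n = ((z_{α/2} + z_β)·σ/δ)².
z_{α/2} = 1.960 (two-sided α = 0.05); z_β = 0.842 (power 80% → β = 0.2).
n = (2.802 × 36.9 / 22.2)² = 21.69
Round up: n = 22.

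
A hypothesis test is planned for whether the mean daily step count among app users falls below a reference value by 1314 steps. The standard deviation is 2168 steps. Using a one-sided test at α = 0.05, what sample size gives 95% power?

For a one-sample z-test, n = ((z_α + z_β)·σ/δ)².
z_α = 1.645 (one-sided α = 0.05); z_β = 1.645 (power 95% → β = 0.05).
n = (3.290 × 2168 / 1314)² = 29.47
Round up: n = 30.

n = 30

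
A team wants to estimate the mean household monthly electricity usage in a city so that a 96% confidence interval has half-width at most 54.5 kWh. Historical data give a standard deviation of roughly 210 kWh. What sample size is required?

For a mean, the margin of error is E = z·σ/√n, so n = (zσ/E)².
At 96% confidence, z = 2.054.
n = (2.054 × 210 / 54.5)² = 62.64
Round up: n = 63.

63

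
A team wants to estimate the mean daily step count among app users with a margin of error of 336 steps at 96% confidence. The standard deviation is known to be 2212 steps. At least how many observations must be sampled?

183

For a mean, the margin of error is E = z·σ/√n, so n = (zσ/E)².
At 96% confidence, z = 2.054.
n = (2.054 × 2212 / 336)² = 182.85
Round up: n = 183.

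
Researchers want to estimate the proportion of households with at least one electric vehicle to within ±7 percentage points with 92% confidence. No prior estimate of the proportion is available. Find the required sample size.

n = 157

For a proportion with margin E = 0.07 at 92% confidence, z = 1.751.
With no prior estimate, use p = 0.5, which maximizes p(1−p) at 0.25.
n = 0.25 × (z/E)² = 0.25 × (1.751/0.07)² = 156.43
Round up: n = 157.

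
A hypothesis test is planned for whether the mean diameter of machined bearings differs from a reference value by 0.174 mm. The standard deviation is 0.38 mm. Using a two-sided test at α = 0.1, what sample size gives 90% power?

41

For a one-sample z-test, n = ((z_{α/2} + z_β)·σ/δ)².
z_{α/2} = 1.645 (two-sided α = 0.1); z_β = 1.282 (power 90% → β = 0.1).
n = (2.927 × 0.38 / 0.174)² = 40.86
Round up: n = 41.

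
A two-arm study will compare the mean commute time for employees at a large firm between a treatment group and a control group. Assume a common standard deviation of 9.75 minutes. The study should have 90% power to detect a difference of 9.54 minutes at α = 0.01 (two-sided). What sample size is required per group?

For two equal groups, n per group = 2·((z_{α/2} + z_β)·σ/δ)².
z_{α/2} = 2.576; z_β = 1.282 (power 90%).
n = 2 × (3.858 × 9.75 / 9.54)² = 2 × 15.55 = 31.10
Round up: n = 32 per group.

32 per group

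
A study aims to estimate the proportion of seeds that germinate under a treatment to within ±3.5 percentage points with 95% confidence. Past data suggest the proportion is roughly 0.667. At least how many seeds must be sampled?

697

For a proportion with margin E = 0.035 at 95% confidence, z = 1.960.
n = p̂(1−p̂)(z/E)² = 0.667 × 0.333 × (1.960/0.035)² = 696.54
Round up: n = 697.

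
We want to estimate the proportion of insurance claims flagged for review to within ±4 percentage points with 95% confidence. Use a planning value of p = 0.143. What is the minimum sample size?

295

For a proportion with margin E = 0.04 at 95% confidence, z = 1.960.
n = p̂(1−p̂)(z/E)² = 0.143 × 0.857 × (1.960/0.04)² = 294.24
Round up: n = 295.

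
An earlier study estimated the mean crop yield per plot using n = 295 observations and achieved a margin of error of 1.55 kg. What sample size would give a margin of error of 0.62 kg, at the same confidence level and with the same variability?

1844

Margin of error scales as 1/√n, so n₂ = n₁·(E₁/E₂)².
n₂ = 295 × (1.55/0.62)² = 295 × 6.25 = 1843.75
Round up: n₂ = 1844.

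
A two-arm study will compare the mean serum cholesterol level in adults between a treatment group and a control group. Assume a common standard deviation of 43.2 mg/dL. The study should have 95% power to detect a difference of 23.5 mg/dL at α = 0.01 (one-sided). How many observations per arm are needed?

For two equal groups, n per group = 2·((z_α + z_β)·σ/δ)².
z_α = 2.326; z_β = 1.645 (power 95%).
n = 2 × (3.971 × 43.2 / 23.5)² = 2 × 53.29 = 106.58
Round up: n = 107 per group.

107 per group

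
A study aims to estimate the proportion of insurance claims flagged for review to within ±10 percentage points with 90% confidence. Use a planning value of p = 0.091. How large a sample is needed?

23

For a proportion with margin E = 0.1 at 90% confidence, z = 1.645.
n = p̂(1−p̂)(z/E)² = 0.091 × 0.909 × (1.645/0.1)² = 22.38
Round up: n = 23.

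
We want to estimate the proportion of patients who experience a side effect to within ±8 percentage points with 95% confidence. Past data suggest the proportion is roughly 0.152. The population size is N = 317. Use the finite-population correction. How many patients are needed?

For a proportion with margin E = 0.08 at 95% confidence, z = 1.960.
n = p̂(1−p̂)(z/E)² = 0.152 × 0.848 × (1.960/0.08)² = 77.37 — call this n₀.
Finite-population correction with N = 317: n = n₀ / (1 + (n₀−1)/N) = 77.37 / 1.241 = 62.34
Round up: n = 63.

63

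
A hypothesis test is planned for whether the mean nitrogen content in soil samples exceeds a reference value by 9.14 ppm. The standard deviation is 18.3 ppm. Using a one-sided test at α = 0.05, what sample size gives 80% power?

For a one-sample z-test, n = ((z_α + z_β)·σ/δ)².
z_α = 1.645 (one-sided α = 0.05); z_β = 0.842 (power 80% → β = 0.2).
n = (2.487 × 18.3 / 9.14)² = 24.79
Round up: n = 25.

25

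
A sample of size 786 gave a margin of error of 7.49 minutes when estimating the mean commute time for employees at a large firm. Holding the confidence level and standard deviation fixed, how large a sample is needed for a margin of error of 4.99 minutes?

n = 1771

Margin of error scales as 1/√n, so n₂ = n₁·(E₁/E₂)².
n₂ = 786 × (7.49/4.99)² = 786 × 2.253 = 1770.86
Round up: n₂ = 1771.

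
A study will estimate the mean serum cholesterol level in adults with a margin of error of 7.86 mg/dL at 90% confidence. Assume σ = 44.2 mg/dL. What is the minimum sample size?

For a mean, the margin of error is E = z·σ/√n, so n = (zσ/E)².
At 90% confidence, z = 1.645.
n = (1.645 × 44.2 / 7.86)² = 85.57
Round up: n = 86.

n = 86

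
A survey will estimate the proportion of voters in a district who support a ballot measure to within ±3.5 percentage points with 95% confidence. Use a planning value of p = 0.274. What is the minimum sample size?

624

For a proportion with margin E = 0.035 at 95% confidence, z = 1.960.
n = p̂(1−p̂)(z/E)² = 0.274 × 0.726 × (1.960/0.035)² = 623.83
Round up: n = 624.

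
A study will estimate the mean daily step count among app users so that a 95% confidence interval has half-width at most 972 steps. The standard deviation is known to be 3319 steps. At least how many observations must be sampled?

For a mean, the margin of error is E = z·σ/√n, so n = (zσ/E)².
At 95% confidence, z = 1.960.
n = (1.960 × 3319 / 972)² = 44.79
Round up: n = 45.

n = 45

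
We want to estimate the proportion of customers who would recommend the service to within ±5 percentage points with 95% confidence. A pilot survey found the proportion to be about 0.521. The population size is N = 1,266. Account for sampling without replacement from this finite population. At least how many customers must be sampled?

295

For a proportion with margin E = 0.05 at 95% confidence, z = 1.960.
n = p̂(1−p̂)(z/E)² = 0.521 × 0.479 × (1.960/0.05)² = 383.48 — call this n₀.
Finite-population correction with N = 1,266: n = n₀ / (1 + (n₀−1)/N) = 383.48 / 1.302 = 294.53
Round up: n = 295.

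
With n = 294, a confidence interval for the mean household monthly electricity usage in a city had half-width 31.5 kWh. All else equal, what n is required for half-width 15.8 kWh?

1169

Margin of error scales as 1/√n, so n₂ = n₁·(E₁/E₂)².
n₂ = 294 × (31.5/15.8)² = 294 × 3.975 = 1168.65
Round up: n₂ = 1169.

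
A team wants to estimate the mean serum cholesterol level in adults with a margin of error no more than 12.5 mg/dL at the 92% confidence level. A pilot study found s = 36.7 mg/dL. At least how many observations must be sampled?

27

For a mean, the margin of error is E = z·σ/√n, so n = (zσ/E)².
At 92% confidence, z = 1.751.
n = (1.751 × 36.7 / 12.5)² = 26.43
Round up: n = 27.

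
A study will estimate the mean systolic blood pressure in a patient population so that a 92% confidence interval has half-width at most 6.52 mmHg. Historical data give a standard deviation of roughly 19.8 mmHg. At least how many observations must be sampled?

29

For a mean, the margin of error is E = z·σ/√n, so n = (zσ/E)².
At 92% confidence, z = 1.751.
n = (1.751 × 19.8 / 6.52)² = 28.28
Round up: n = 29.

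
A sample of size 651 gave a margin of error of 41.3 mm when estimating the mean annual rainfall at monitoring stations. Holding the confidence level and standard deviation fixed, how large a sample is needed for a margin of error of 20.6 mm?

Margin of error scales as 1/√n, so n₂ = n₁·(E₁/E₂)².
n₂ = 651 × (41.3/20.6)² = 651 × 4.019 = 2616.37
Round up: n₂ = 2617.

n = 2617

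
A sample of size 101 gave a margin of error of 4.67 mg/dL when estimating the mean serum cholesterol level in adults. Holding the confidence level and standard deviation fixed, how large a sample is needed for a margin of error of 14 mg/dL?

12

Margin of error scales as 1/√n, so n₂ = n₁·(E₁/E₂)².
n₂ = 101 × (4.67/14)² = 101 × 0.1113 = 11.24
Round up: n₂ = 12.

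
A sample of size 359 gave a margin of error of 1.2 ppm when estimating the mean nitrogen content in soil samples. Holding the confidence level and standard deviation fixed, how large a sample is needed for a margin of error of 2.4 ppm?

Margin of error scales as 1/√n, so n₂ = n₁·(E₁/E₂)².
n₂ = 359 × (1.2/2.4)² = 359 × 0.25 = 89.75
Round up: n₂ = 90.

90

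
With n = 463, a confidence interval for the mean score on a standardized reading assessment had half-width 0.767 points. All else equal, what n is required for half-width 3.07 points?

29

Margin of error scales as 1/√n, so n₂ = n₁·(E₁/E₂)².
n₂ = 463 × (0.767/3.07)² = 463 × 0.06242 = 28.90
Round up: n₂ = 29.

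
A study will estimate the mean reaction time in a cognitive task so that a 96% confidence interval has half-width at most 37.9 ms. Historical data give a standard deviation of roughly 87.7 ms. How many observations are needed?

n = 23

For a mean, the margin of error is E = z·σ/√n, so n = (zσ/E)².
At 96% confidence, z = 2.054.
n = (2.054 × 87.7 / 37.9)² = 22.59
Round up: n = 23.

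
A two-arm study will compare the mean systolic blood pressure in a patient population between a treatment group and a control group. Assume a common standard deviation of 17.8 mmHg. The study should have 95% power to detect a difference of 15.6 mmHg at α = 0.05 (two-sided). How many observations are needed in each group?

For two equal groups, n per group = 2·((z_{α/2} + z_β)·σ/δ)².
z_{α/2} = 1.960; z_β = 1.645 (power 95%).
n = 2 × (3.605 × 17.8 / 15.6)² = 2 × 16.92 = 33.84
Round up: n = 34 per group.

34 per group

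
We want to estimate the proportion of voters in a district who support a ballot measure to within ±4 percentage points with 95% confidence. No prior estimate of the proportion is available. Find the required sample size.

For a proportion with margin E = 0.04 at 95% confidence, z = 1.960.
With no prior estimate, use p = 0.5, which maximizes p(1−p) at 0.25.
n = 0.25 × (z/E)² = 0.25 × (1.960/0.04)² = 600.25
Round up: n = 601.

601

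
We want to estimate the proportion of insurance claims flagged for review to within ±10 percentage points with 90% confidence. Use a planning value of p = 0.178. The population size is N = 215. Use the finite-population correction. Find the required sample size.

34

For a proportion with margin E = 0.1 at 90% confidence, z = 1.645.
n = p̂(1−p̂)(z/E)² = 0.178 × 0.822 × (1.645/0.1)² = 39.59 — call this n₀.
Finite-population correction with N = 215: n = n₀ / (1 + (n₀−1)/N) = 39.59 / 1.179 = 33.58
Round up: n = 34.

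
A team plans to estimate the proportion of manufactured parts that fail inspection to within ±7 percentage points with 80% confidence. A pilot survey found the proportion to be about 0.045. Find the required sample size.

For a proportion with margin E = 0.07 at 80% confidence, z = 1.282.
n = p̂(1−p̂)(z/E)² = 0.045 × 0.955 × (1.282/0.07)² = 14.41
Round up: n = 15.

15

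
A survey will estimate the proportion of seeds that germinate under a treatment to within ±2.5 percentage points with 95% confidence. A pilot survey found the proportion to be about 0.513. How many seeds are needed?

1536

For a proportion with margin E = 0.025 at 95% confidence, z = 1.960.
n = p̂(1−p̂)(z/E)² = 0.513 × 0.487 × (1.960/0.025)² = 1535.60
Round up: n = 1536.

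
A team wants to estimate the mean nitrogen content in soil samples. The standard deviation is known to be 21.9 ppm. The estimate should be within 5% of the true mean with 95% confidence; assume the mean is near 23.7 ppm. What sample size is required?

For a mean, the margin of error is E = z·σ/√n, so n = (zσ/E)².
At 95% confidence, z = 1.960.
E = 5% of 23.7 = 1.185 ppm.
n = (1.960 × 21.9 / 1.185)² = 1312.09
Round up: n = 1313.

1313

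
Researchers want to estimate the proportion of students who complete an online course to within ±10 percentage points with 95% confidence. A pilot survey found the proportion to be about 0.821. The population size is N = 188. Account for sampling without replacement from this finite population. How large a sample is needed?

For a proportion with margin E = 0.1 at 95% confidence, z = 1.960.
n = p̂(1−p̂)(z/E)² = 0.821 × 0.179 × (1.960/0.1)² = 56.46 — call this n₀.
Finite-population correction with N = 188: n = n₀ / (1 + (n₀−1)/N) = 56.46 / 1.295 = 43.60
Round up: n = 44.

n = 44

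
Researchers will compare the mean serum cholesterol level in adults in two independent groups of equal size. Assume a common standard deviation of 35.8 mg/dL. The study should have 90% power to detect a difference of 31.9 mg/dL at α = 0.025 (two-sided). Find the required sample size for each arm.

For two equal groups, n per group = 2·((z_{α/2} + z_β)·σ/δ)².
z_{α/2} = 2.241; z_β = 1.282 (power 90%).
n = 2 × (3.523 × 35.8 / 31.9)² = 2 × 15.63 = 31.26
Round up: n = 32 per group.

32 per group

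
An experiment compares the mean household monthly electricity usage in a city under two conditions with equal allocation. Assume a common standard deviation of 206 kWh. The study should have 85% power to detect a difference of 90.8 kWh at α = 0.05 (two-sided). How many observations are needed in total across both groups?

For two equal groups, n per group = 2·((z_{α/2} + z_β)·σ/δ)².
z_{α/2} = 1.960; z_β = 1.036 (power 85%).
n = 2 × (2.996 × 206 / 90.8)² = 2 × 46.20 = 92.40
Round up: n = 93 per group.
Total across both groups: 2 × 93 = 186.

186 total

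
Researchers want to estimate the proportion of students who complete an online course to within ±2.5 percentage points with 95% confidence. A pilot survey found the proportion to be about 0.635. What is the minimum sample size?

1425

For a proportion with margin E = 0.025 at 95% confidence, z = 1.960.
n = p̂(1−p̂)(z/E)² = 0.635 × 0.365 × (1.960/0.025)² = 1424.62
Round up: n = 1425.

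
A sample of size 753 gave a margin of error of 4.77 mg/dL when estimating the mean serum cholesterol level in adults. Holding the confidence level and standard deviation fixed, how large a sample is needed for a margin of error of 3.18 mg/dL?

1695

Margin of error scales as 1/√n, so n₂ = n₁·(E₁/E₂)².
n₂ = 753 × (4.77/3.18)² = 753 × 2.25 = 1694.25
Round up: n₂ = 1695.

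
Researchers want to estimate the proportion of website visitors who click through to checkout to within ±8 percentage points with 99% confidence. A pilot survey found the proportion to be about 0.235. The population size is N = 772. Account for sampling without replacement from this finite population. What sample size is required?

n = 151

For a proportion with margin E = 0.08 at 99% confidence, z = 2.576.
n = p̂(1−p̂)(z/E)² = 0.235 × 0.765 × (2.576/0.08)² = 186.40 — call this n₀.
Finite-population correction with N = 772: n = n₀ / (1 + (n₀−1)/N) = 186.40 / 1.24 = 150.32
Round up: n = 151.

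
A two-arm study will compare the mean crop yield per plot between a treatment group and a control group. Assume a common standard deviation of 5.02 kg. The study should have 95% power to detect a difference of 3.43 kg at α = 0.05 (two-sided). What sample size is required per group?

For two equal groups, n per group = 2·((z_{α/2} + z_β)·σ/δ)².
z_{α/2} = 1.960; z_β = 1.645 (power 95%).
n = 2 × (3.605 × 5.02 / 3.43)² = 2 × 27.84 = 55.68
Round up: n = 56 per group.

56 per group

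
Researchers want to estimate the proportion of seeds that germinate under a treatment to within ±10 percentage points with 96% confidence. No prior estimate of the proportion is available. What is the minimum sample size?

n = 106

For a proportion with margin E = 0.1 at 96% confidence, z = 2.054.
With no prior estimate, use p = 0.5, which maximizes p(1−p) at 0.25.
n = 0.25 × (z/E)² = 0.25 × (2.054/0.1)² = 105.47
Round up: n = 106.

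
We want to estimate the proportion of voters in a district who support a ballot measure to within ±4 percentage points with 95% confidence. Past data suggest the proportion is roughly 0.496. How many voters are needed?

n = 601

For a proportion with margin E = 0.04 at 95% confidence, z = 1.960.
n = p̂(1−p̂)(z/E)² = 0.496 × 0.504 × (1.960/0.04)² = 600.21
Round up: n = 601.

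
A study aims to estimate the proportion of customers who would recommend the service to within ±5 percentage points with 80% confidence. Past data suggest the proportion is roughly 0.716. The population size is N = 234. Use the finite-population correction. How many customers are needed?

86

For a proportion with margin E = 0.05 at 80% confidence, z = 1.282.
n = p̂(1−p̂)(z/E)² = 0.716 × 0.284 × (1.282/0.05)² = 133.68 — call this n₀.
Finite-population correction with N = 234: n = n₀ / (1 + (n₀−1)/N) = 133.68 / 1.567 = 85.31
Round up: n = 86.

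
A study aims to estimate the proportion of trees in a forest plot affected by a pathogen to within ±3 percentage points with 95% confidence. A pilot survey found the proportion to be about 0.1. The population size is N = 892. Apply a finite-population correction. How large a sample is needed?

For a proportion with margin E = 0.03 at 95% confidence, z = 1.960.
n = p̂(1−p̂)(z/E)² = 0.1 × 0.9 × (1.960/0.03)² = 384.16 — call this n₀.
Finite-population correction with N = 892: n = n₀ / (1 + (n₀−1)/N) = 384.16 / 1.43 = 268.64
Round up: n = 269.

n = 269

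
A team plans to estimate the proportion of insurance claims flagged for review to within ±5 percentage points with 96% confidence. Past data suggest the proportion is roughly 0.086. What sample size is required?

133

For a proportion with margin E = 0.05 at 96% confidence, z = 2.054.
n = p̂(1−p̂)(z/E)² = 0.086 × 0.914 × (2.054/0.05)² = 132.65
Round up: n = 133.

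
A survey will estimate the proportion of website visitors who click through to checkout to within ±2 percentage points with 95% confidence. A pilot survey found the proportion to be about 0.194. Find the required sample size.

For a proportion with margin E = 0.02 at 95% confidence, z = 1.960.
n = p̂(1−p̂)(z/E)² = 0.194 × 0.806 × (1.960/0.02)² = 1501.72
Round up: n = 1502.

1502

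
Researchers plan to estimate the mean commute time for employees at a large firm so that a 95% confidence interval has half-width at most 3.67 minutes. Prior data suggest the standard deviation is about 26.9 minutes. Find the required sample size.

n = 207

For a mean, the margin of error is E = z·σ/√n, so n = (zσ/E)².
At 95% confidence, z = 1.960.
n = (1.960 × 26.9 / 3.67)² = 206.39
Round up: n = 207.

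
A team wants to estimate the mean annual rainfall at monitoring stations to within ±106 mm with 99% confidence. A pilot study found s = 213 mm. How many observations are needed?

n = 27

For a mean, the margin of error is E = z·σ/√n, so n = (zσ/E)².
At 99% confidence, z = 2.576.
n = (2.576 × 213 / 106)² = 26.79
Round up: n = 27.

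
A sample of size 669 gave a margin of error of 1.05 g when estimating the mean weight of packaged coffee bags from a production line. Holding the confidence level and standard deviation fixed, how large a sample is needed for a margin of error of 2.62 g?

Margin of error scales as 1/√n, so n₂ = n₁·(E₁/E₂)².
n₂ = 669 × (1.05/2.62)² = 669 × 0.1606 = 107.44
Round up: n₂ = 108.

n = 108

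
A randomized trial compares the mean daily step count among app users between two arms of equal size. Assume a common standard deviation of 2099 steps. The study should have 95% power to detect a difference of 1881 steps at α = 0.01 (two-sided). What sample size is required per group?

45 per group

For two equal groups, n per group = 2·((z_{α/2} + z_β)·σ/δ)².
z_{α/2} = 2.576; z_β = 1.645 (power 95%).
n = 2 × (4.221 × 2099 / 1881)² = 2 × 22.19 = 44.38
Round up: n = 45 per group.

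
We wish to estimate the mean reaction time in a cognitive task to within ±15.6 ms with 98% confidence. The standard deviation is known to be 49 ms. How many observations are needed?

54

For a mean, the margin of error is E = z·σ/√n, so n = (zσ/E)².
At 98% confidence, z = 2.326.
n = (2.326 × 49 / 15.6)² = 53.38
Round up: n = 54.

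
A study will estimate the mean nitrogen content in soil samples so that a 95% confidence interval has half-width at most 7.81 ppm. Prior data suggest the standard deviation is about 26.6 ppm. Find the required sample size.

45

For a mean, the margin of error is E = z·σ/√n, so n = (zσ/E)².
At 95% confidence, z = 1.960.
n = (1.960 × 26.6 / 7.81)² = 44.56
Round up: n = 45.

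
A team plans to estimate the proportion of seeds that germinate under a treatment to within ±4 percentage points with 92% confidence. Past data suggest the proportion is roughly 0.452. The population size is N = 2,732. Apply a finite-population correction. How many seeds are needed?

For a proportion with margin E = 0.04 at 92% confidence, z = 1.751.
n = p̂(1−p̂)(z/E)² = 0.452 × 0.548 × (1.751/0.04)² = 474.65 — call this n₀.
Finite-population correction with N = 2,732: n = n₀ / (1 + (n₀−1)/N) = 474.65 / 1.173 = 404.65
Round up: n = 405.

405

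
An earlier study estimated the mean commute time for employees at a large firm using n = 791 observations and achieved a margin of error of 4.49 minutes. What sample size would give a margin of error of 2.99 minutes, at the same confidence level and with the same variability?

Margin of error scales as 1/√n, so n₂ = n₁·(E₁/E₂)².
n₂ = 791 × (4.49/2.99)² = 791 × 2.255 = 1783.70
Round up: n₂ = 1784.

1784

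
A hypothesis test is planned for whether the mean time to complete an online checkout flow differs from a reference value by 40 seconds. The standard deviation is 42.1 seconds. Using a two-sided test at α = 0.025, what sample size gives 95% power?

For a one-sample z-test, n = ((z_{α/2} + z_β)·σ/δ)².
z_{α/2} = 2.241 (two-sided α = 0.025); z_β = 1.645 (power 95% → β = 0.05).
n = (3.886 × 42.1 / 40)² = 16.73
Round up: n = 17.

17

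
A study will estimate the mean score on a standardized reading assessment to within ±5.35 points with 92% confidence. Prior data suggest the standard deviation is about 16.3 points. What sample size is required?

For a mean, the margin of error is E = z·σ/√n, so n = (zσ/E)².
At 92% confidence, z = 1.751.
n = (1.751 × 16.3 / 5.35)² = 28.46
Round up: n = 29.

29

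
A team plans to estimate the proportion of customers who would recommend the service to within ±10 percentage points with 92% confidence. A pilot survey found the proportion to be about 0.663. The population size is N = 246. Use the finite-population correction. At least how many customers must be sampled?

54

For a proportion with margin E = 0.1 at 92% confidence, z = 1.751.
n = p̂(1−p̂)(z/E)² = 0.663 × 0.337 × (1.751/0.1)² = 68.50 — call this n₀.
Finite-population correction with N = 246: n = n₀ / (1 + (n₀−1)/N) = 68.50 / 1.274 = 53.77
Round up: n = 54.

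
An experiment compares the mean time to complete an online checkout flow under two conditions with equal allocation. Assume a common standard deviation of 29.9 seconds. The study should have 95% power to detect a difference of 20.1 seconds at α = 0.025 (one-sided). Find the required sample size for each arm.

For two equal groups, n per group = 2·((z_α + z_β)·σ/δ)².
z_α = 1.960; z_β = 1.645 (power 95%).
n = 2 × (3.605 × 29.9 / 20.1)² = 2 × 28.76 = 57.52
Round up: n = 58 per group.

58 per group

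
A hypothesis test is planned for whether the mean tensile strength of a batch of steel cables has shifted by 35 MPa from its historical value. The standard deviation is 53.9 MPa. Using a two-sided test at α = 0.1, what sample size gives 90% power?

21

For a one-sample z-test, n = ((z_{α/2} + z_β)·σ/δ)².
z_{α/2} = 1.645 (two-sided α = 0.1); z_β = 1.282 (power 90% → β = 0.1).
n = (2.927 × 53.9 / 35)² = 20.32
Round up: n = 21.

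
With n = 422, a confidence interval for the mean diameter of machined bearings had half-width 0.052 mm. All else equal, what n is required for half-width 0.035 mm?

n = 932

Margin of error scales as 1/√n, so n₂ = n₁·(E₁/E₂)².
n₂ = 422 × (0.052/0.035)² = 422 × 2.207 = 931.35
Round up: n₂ = 932.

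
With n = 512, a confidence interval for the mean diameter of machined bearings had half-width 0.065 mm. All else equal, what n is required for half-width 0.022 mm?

n = 4470

Margin of error scales as 1/√n, so n₂ = n₁·(E₁/E₂)².
n₂ = 512 × (0.065/0.022)² = 512 × 8.729 = 4469.25
Round up: n₂ = 4470.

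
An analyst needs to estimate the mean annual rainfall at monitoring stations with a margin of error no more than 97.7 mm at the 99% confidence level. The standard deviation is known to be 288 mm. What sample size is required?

For a mean, the margin of error is E = z·σ/√n, so n = (zσ/E)².
At 99% confidence, z = 2.576.
n = (2.576 × 288 / 97.7)² = 57.66
Round up: n = 58.

n = 58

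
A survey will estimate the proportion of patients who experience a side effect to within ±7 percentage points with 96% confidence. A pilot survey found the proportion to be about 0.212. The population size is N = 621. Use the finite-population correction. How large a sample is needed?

117

For a proportion with margin E = 0.07 at 96% confidence, z = 2.054.
n = p̂(1−p̂)(z/E)² = 0.212 × 0.788 × (2.054/0.07)² = 143.84 — call this n₀.
Finite-population correction with N = 621: n = n₀ / (1 + (n₀−1)/N) = 143.84 / 1.23 = 116.94
Round up: n = 117.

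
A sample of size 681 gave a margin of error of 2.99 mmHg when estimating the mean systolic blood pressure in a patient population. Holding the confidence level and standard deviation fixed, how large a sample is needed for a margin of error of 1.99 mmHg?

1538

Margin of error scales as 1/√n, so n₂ = n₁·(E₁/E₂)².
n₂ = 681 × (2.99/1.99)² = 681 × 2.258 = 1537.70
Round up: n₂ = 1538.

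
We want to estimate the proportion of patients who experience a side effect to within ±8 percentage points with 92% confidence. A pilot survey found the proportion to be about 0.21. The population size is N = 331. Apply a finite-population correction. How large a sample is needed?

For a proportion with margin E = 0.08 at 92% confidence, z = 1.751.
n = p̂(1−p̂)(z/E)² = 0.21 × 0.79 × (1.751/0.08)² = 79.48 — call this n₀.
Finite-population correction with N = 331: n = n₀ / (1 + (n₀−1)/N) = 79.48 / 1.237 = 64.25
Round up: n = 65.

65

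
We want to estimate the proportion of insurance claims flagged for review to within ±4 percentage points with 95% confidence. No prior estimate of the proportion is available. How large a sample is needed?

For a proportion with margin E = 0.04 at 95% confidence, z = 1.960.
With no prior estimate, use p = 0.5, which maximizes p(1−p) at 0.25.
n = 0.25 × (z/E)² = 0.25 × (1.960/0.04)² = 600.25
Round up: n = 601.

601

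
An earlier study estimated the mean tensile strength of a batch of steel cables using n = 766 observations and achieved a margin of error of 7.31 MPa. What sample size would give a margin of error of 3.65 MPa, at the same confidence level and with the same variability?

Margin of error scales as 1/√n, so n₂ = n₁·(E₁/E₂)².
n₂ = 766 × (7.31/3.65)² = 766 × 4.011 = 3072.43
Round up: n₂ = 3073.

n = 3073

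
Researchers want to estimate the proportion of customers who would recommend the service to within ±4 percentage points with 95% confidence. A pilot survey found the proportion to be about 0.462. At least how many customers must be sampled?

n = 597

For a proportion with margin E = 0.04 at 95% confidence, z = 1.960.
n = p̂(1−p̂)(z/E)² = 0.462 × 0.538 × (1.960/0.04)² = 596.78
Round up: n = 597.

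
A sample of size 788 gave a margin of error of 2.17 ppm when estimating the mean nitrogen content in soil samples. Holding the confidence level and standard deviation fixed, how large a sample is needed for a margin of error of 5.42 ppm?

n = 127

Margin of error scales as 1/√n, so n₂ = n₁·(E₁/E₂)².
n₂ = 788 × (2.17/5.42)² = 788 × 0.1603 = 126.32
Round up: n₂ = 127.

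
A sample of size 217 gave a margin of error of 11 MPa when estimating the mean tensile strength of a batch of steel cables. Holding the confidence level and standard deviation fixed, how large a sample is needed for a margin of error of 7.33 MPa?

Margin of error scales as 1/√n, so n₂ = n₁·(E₁/E₂)².
n₂ = 217 × (11/7.33)² = 217 × 2.252 = 488.68
Round up: n₂ = 489.

489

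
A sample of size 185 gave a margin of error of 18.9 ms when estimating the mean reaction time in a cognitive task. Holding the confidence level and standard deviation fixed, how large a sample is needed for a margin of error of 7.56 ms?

n = 1157

Margin of error scales as 1/√n, so n₂ = n₁·(E₁/E₂)².
n₂ = 185 × (18.9/7.56)² = 185 × 6.25 = 1156.25
Round up: n₂ = 1157.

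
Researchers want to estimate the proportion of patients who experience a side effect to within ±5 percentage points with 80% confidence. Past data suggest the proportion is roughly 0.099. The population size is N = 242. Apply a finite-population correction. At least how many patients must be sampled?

n = 48

For a proportion with margin E = 0.05 at 80% confidence, z = 1.282.
n = p̂(1−p̂)(z/E)² = 0.099 × 0.901 × (1.282/0.05)² = 58.64 — call this n₀.
Finite-population correction with N = 242: n = n₀ / (1 + (n₀−1)/N) = 58.64 / 1.238 = 47.37
Round up: n = 48.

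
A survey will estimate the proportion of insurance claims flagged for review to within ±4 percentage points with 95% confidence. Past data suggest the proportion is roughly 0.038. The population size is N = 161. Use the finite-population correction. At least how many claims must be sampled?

For a proportion with margin E = 0.04 at 95% confidence, z = 1.960.
n = p̂(1−p̂)(z/E)² = 0.038 × 0.962 × (1.960/0.04)² = 87.77 — call this n₀.
Finite-population correction with N = 161: n = n₀ / (1 + (n₀−1)/N) = 87.77 / 1.539 = 57.03
Round up: n = 58.

58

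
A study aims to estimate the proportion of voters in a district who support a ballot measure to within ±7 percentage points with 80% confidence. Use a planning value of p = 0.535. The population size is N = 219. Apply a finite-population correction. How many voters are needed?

For a proportion with margin E = 0.07 at 80% confidence, z = 1.282.
n = p̂(1−p̂)(z/E)² = 0.535 × 0.465 × (1.282/0.07)² = 83.44 — call this n₀.
Finite-population correction with N = 219: n = n₀ / (1 + (n₀−1)/N) = 83.44 / 1.376 = 60.64
Round up: n = 61.

n = 61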